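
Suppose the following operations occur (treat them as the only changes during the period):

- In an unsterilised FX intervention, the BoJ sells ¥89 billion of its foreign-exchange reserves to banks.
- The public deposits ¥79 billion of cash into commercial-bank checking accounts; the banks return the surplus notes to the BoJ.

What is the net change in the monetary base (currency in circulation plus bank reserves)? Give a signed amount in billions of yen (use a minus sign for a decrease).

-¥89 billion

FX sale ¥89 billion: BoJ balance sheet contracts → −¥89B.
Currency deposit ¥79 billion: just a shift between currency and reserves — both are base money → 0.
Net: −89 + 0 = -¥89 billion.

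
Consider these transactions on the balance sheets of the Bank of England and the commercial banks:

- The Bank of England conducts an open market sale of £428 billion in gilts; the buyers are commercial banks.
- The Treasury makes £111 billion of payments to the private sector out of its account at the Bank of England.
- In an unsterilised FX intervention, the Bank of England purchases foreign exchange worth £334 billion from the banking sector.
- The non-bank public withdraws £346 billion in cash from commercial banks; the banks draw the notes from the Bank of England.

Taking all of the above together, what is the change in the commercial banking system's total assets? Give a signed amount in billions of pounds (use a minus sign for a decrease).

OMO sale (to banks) £428 billion: just an asset swap on bank balance sheets → 0.
Government spending £111 billion: bank balance sheets expand → +£111B.
FX purchase £334 billion: just an asset swap on bank balance sheets → 0.
Currency withdrawal £346 billion: bank balance sheets shrink → −£346B.
Net: 0 + 111 + 0 − 346 = -£235 billion.

-£235 billion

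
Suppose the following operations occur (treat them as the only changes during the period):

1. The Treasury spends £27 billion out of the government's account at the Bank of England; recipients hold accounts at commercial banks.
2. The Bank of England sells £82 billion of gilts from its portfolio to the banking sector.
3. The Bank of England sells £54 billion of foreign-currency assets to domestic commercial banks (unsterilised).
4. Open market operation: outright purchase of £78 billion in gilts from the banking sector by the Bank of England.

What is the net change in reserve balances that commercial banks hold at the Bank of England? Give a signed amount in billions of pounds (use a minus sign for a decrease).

Government spending £27 billion: government payments flow into bank reserve accounts → +£27B.
OMO sale (to banks) £82 billion: the buying banks pay out of their reserve balances → −£82B.
FX sale £54 billion: the buying banks pay out of their reserve balances → −£54B.
OMO purchase (from banks) £78 billion: the Bank of England pays by crediting reserve accounts → +£78B.
Net: 27 − 82 − 54 + 78 = -£31 billion.

-£31 billion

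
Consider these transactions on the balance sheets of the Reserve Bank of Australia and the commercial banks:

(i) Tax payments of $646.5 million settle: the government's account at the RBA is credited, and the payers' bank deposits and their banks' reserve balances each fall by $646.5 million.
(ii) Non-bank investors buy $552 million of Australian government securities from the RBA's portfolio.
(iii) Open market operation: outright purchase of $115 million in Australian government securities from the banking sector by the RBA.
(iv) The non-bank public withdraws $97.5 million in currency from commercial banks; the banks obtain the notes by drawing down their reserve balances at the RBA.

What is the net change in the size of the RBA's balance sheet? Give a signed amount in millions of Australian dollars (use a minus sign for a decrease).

Government account inflow $646.5 million: only the composition of liabilities changes → 0.
Asset sale (to non-banks) $552 million: an RBA asset is shed → −$552M.
OMO purchase (from banks) $115 million: an RBA asset is acquired → +$115M.
Currency withdrawal $97.5 million: only the composition of liabilities changes → 0.
Net: 0 − 552 + 115 + 0 = -$437 million.

-$437 million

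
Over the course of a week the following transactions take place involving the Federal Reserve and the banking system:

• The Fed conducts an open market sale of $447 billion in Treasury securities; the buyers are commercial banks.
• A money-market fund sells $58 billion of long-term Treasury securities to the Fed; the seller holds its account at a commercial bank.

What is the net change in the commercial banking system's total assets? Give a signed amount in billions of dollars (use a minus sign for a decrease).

+$58 billion

Fed balance sheet:
  Assets:      Securities −$389B
  Liabilities: Bank reserves −$389B
Commercial banking system:
  Assets:      Reserves at CB −$389B, Securities +$447B
  Liabilities: Checkable deposits +$58B
Change in total bank assets = +$58 billion.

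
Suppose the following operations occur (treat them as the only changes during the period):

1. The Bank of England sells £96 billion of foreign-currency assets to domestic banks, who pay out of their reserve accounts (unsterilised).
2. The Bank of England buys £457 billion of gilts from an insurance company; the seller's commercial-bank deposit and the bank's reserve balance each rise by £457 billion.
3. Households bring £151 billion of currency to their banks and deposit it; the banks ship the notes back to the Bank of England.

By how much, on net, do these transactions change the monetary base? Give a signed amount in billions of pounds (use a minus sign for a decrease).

Bank of England balance sheet:
  Assets:      Securities +£457B, Foreign assets −£96B
  Liabilities: Bank reserves +£512B, Currency in circulation −£151B
Monetary base = currency + reserves: −£151B + (+£512B) = +£361 billion.

+£361 billion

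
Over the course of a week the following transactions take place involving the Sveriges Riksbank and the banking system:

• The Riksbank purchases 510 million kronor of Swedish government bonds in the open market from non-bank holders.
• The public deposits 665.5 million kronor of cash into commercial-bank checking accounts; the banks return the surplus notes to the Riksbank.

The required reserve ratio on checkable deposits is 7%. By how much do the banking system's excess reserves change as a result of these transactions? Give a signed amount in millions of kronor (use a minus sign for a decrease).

+1093.215 million

Asset purchase (from non-banks) 510 million kronor: reserves +510M, deposits +510M.
Currency deposit 665.5 million kronor: reserves +665.5M, deposits +665.5M.
Totals: Δreserves = +1175.5M, Δdeposits = +1175.5M.
Δrequired reserves = 7% × +1175.5M = +82.285M.
Δexcess reserves = Δreserves − Δrequired = +1175.5M − (+82.285M) = +1093.215 million.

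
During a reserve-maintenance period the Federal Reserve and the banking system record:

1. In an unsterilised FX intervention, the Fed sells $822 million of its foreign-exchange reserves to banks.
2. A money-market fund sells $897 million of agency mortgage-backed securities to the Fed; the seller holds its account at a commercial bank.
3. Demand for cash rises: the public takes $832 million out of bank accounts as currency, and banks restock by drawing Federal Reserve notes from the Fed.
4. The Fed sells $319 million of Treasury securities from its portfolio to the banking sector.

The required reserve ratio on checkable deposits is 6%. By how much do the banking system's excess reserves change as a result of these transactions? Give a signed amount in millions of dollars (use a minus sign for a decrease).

-$1079.9 million

FX sale $822 million: reserves −$822M, deposits 0.
Asset purchase (from non-banks) $897 million: reserves +$897M, deposits +$897M.
Currency withdrawal $832 million: reserves −$832M, deposits −$832M.
OMO sale (to banks) $319 million: reserves −$319M, deposits 0.
Totals: Δreserves = −$1076M, Δdeposits = +$65M.
Δrequired reserves = 6% × +$65M = +$3.9M.
Δexcess reserves = Δreserves − Δrequired = −$1076M − (+$3.9M) = -$1079.9 million.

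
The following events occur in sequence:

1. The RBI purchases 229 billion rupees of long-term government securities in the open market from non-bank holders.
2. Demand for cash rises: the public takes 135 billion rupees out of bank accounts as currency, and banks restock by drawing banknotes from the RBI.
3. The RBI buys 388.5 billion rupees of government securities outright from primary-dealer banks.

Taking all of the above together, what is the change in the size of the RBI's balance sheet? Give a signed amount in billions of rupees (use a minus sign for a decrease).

+617.5 billion

Asset purchase (from non-banks) 229 billion rupees: an RBI asset is acquired → +229B.
Currency withdrawal 135 billion rupees: only the composition of liabilities changes → 0.
OMO purchase (from banks) 388.5 billion rupees: an RBI asset is acquired → +388.5B.
Net: 229 + 0 + 388.5 = +617.5 billion.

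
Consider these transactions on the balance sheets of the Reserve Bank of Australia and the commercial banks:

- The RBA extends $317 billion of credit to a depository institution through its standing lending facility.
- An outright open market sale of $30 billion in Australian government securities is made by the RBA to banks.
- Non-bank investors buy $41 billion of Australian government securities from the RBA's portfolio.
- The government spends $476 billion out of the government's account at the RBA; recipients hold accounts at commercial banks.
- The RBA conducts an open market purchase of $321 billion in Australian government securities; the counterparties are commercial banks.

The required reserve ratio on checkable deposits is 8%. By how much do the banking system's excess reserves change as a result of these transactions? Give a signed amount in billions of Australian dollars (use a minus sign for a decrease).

Discount-window loan $317 billion: reserves +$317B, deposits 0.
OMO sale (to banks) $30 billion: reserves −$30B, deposits 0.
Asset sale (to non-banks) $41 billion: reserves −$41B, deposits −$41B.
Government spending $476 billion: reserves +$476B, deposits +$476B.
OMO purchase (from banks) $321 billion: reserves +$321B, deposits 0.
Totals: Δreserves = +$1043B, Δdeposits = +$435B.
Δrequired reserves = 8% × +$435B = +$34.8B.
Δexcess reserves = Δreserves − Δrequired = +$1043B − (+$34.8B) = +$1008.2 billion.

+$1008.2 billion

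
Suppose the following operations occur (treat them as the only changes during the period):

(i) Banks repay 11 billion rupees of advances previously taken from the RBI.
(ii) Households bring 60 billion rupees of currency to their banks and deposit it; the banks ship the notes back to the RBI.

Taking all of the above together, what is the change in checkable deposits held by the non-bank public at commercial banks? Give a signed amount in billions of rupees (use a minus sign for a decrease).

+60 billion

RBI balance sheet:
  Assets:      Loans to banks −11B
  Liabilities: Bank reserves +49B, Currency in circulation −60B
Commercial banking system:
  Assets:      Reserves at CB +49B
  Liabilities: Checkable deposits +60B, Borrowings from CB −11B
So the change in checkable deposits held by the non-bank public at commercial banks is +60 billion.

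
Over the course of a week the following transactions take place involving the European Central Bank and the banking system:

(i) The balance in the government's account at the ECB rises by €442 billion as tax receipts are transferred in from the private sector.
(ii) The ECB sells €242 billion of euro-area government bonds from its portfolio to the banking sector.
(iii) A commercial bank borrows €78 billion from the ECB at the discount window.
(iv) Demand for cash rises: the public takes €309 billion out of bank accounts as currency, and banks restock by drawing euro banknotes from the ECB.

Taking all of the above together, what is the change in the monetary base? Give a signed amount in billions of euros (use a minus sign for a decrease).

Government account inflow €442 billion: reserves shift to a non-base liability → −€442B.
OMO sale (to banks) €242 billion: ECB balance sheet contracts → −€242B.
Discount-window loan €78 billion: ECB balance sheet expands → +€78B.
Currency withdrawal €309 billion: just a shift between currency and reserves — both are base money → 0.
Net: −442 − 242 + 78 + 0 = -€606 billion.

-€606 billion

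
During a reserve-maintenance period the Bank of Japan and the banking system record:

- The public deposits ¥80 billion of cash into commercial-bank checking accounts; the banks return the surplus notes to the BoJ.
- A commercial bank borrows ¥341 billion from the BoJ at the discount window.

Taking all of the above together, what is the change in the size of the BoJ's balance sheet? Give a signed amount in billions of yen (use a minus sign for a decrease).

+¥341 billion

Currency deposit ¥80 billion: only the composition of liabilities changes → 0.
Discount-window loan ¥341 billion: a BoJ asset is acquired → +¥341B.
Net: 0 + 341 = +¥341 billion.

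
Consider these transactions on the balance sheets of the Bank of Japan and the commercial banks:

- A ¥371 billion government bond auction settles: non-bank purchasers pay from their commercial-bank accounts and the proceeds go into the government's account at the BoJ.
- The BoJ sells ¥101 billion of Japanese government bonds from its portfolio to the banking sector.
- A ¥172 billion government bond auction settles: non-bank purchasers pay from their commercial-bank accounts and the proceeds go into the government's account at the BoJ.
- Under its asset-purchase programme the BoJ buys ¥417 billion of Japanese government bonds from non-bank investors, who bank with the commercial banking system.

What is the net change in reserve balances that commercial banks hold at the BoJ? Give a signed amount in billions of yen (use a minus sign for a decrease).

BoJ balance sheet:
  Assets:      Securities +¥316B
  Liabilities: Bank reserves −¥227B, Government deposits +¥543B
Commercial banking system:
  Assets:      Reserves at CB −¥227B, Securities +¥101B
  Liabilities: Checkable deposits −¥126B
So the change in reserve balances that commercial banks hold at the BoJ is -¥227 billion.

-¥227 billion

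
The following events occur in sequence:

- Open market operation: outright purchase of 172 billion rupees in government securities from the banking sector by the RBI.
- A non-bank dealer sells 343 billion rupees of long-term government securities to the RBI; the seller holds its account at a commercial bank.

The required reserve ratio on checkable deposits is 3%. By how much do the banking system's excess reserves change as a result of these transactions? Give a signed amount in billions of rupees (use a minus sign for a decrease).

+504.71 billion

OMO purchase (from banks) 172 billion rupees: reserves +172B, deposits 0.
Asset purchase (from non-banks) 343 billion rupees: reserves +343B, deposits +343B.
Totals: Δreserves = +515B, Δdeposits = +343B.
Δrequired reserves = 3% × +343B = +10.29B.
Δexcess reserves = Δreserves − Δrequired = +515B − (+10.29B) = +504.71 billion.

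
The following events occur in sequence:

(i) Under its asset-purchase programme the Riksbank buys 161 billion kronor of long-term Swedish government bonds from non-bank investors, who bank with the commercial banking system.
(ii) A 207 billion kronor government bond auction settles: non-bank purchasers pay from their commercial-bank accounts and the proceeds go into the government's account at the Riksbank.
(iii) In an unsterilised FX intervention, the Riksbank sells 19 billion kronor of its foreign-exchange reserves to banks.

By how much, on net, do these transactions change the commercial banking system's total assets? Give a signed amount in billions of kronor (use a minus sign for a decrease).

Riksbank balance sheet:
  Assets:      Securities +161B, Foreign assets −19B
  Liabilities: Bank reserves −65B, Government deposits +207B
Commercial banking system:
  Assets:      Reserves at CB −65B, Foreign assets +19B
  Liabilities: Checkable deposits −46B
Change in total bank assets = -46 billion.

-46 billion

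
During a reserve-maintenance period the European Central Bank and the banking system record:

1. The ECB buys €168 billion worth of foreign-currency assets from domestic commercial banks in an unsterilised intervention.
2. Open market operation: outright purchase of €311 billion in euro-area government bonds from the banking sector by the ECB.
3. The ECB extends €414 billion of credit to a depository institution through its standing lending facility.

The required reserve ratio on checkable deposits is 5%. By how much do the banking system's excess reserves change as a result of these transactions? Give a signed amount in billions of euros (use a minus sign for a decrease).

FX purchase €168 billion: reserves +€168B, deposits 0.
OMO purchase (from banks) €311 billion: reserves +€311B, deposits 0.
Discount-window loan €414 billion: reserves +€414B, deposits 0.
Totals: Δreserves = +€893B, Δdeposits = 0.
Δrequired reserves = 5% × 0 = 0.
Δexcess reserves = Δreserves − Δrequired = +€893B − (0) = +€893 billion.

+€893 billion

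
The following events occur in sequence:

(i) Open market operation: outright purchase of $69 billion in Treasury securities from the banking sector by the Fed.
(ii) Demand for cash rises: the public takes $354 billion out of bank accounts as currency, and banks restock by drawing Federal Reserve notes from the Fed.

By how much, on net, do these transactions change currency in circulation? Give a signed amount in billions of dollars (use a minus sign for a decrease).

+$354 billion

Fed balance sheet:
  Assets:      Securities +$69B
  Liabilities: Bank reserves −$285B, Currency in circulation +$354B
So the change in currency in circulation is +$354 billion.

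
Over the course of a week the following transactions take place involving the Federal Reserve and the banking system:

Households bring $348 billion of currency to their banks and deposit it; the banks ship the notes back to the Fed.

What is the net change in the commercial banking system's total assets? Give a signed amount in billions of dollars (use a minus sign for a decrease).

+$348 billion

Currency deposit $348 billion: bank balance sheets expand → +$348B.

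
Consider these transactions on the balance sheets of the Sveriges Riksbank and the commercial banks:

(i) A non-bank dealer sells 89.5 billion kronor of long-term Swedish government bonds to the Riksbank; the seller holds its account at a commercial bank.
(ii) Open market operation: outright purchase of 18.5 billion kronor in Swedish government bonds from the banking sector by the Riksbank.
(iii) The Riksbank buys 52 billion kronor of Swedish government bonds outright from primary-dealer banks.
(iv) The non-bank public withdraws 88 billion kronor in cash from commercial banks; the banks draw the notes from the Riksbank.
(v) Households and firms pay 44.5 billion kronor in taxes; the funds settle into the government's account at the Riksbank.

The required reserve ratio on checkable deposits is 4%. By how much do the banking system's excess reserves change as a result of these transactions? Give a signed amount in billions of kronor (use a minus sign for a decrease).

+29.22 billion

Asset purchase (from non-banks) 89.5 billion kronor: reserves +89.5B, deposits +89.5B.
OMO purchase (from banks) 18.5 billion kronor: reserves +18.5B, deposits 0.
OMO purchase (from banks) 52 billion kronor: reserves +52B, deposits 0.
Currency withdrawal 88 billion kronor: reserves −88B, deposits −88B.
Government account inflow 44.5 billion kronor: reserves −44.5B, deposits −44.5B.
Totals: Δreserves = +27.5B, Δdeposits = −43B.
Δrequired reserves = 4% × −43B = −1.72B.
Δexcess reserves = Δreserves − Δrequired = +27.5B − (−1.72B) = +29.22 billion.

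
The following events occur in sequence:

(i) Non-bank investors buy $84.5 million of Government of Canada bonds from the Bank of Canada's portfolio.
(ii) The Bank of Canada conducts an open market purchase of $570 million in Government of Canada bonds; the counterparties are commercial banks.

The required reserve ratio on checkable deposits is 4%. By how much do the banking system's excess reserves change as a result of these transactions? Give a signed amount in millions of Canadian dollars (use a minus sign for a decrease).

+$488.88 million

Asset sale (to non-banks) $84.5 million: reserves −$84.5M, deposits −$84.5M.
OMO purchase (from banks) $570 million: reserves +$570M, deposits 0.
Totals: Δreserves = +$485.5M, Δdeposits = −$84.5M.
Δrequired reserves = 4% × −$84.5M = −$3.38M.
Δexcess reserves = Δreserves − Δrequired = +$485.5M − (−$3.38M) = +$488.88 million.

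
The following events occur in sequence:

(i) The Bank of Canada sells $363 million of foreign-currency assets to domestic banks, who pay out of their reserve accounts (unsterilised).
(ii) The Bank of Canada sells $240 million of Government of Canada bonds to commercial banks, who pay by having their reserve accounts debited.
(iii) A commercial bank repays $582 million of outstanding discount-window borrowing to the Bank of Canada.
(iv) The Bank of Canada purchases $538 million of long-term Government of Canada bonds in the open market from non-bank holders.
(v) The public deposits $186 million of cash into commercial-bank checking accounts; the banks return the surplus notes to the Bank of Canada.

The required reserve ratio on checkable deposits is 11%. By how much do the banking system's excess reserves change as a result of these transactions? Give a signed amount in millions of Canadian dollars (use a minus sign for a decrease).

-$540.64 million

FX sale $363 million: reserves −$363M, deposits 0.
OMO sale (to banks) $240 million: reserves −$240M, deposits 0.
Discount-window repayment $582 million: reserves −$582M, deposits 0.
Asset purchase (from non-banks) $538 million: reserves +$538M, deposits +$538M.
Currency deposit $186 million: reserves +$186M, deposits +$186M.
Totals: Δreserves = −$461M, Δdeposits = +$724M.
Δrequired reserves = 11% × +$724M = +$79.64M.
Δexcess reserves = Δreserves − Δrequired = −$461M − (+$79.64M) = -$540.64 million.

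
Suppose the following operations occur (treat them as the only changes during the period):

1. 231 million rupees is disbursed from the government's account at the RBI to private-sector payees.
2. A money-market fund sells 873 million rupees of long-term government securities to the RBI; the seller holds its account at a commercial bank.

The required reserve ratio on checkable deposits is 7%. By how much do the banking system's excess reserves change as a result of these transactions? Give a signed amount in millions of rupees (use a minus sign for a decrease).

+1026.72 million

Government spending 231 million rupees: reserves +231M, deposits +231M.
Asset purchase (from non-banks) 873 million rupees: reserves +873M, deposits +873M.
Totals: Δreserves = +1104M, Δdeposits = +1104M.
Δrequired reserves = 7% × +1104M = +77.28M.
Δexcess reserves = Δreserves − Δrequired = +1104M − (+77.28M) = +1026.72 million.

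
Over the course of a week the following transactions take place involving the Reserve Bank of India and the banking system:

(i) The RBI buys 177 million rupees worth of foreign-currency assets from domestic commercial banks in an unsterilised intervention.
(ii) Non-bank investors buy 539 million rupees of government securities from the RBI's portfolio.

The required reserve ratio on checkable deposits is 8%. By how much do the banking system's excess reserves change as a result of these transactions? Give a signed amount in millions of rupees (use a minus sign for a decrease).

-318.88 million

FX purchase 177 million rupees: reserves +177M, deposits 0.
Asset sale (to non-banks) 539 million rupees: reserves −539M, deposits −539M.
Totals: Δreserves = −362M, Δdeposits = −539M.
Δrequired reserves = 8% × −539M = −43.12M.
Δexcess reserves = Δreserves − Δrequired = −362M − (−43.12M) = -318.88 million.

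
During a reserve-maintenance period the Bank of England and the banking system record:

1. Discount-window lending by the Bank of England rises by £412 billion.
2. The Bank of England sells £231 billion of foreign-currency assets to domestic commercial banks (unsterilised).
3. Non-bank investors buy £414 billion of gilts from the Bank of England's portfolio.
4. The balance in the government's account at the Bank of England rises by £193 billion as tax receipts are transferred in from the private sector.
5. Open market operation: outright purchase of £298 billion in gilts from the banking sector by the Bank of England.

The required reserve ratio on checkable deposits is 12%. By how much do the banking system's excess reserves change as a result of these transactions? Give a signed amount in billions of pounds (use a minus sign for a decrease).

Discount-window loan £412 billion: reserves +£412B, deposits 0.
FX sale £231 billion: reserves −£231B, deposits 0.
Asset sale (to non-banks) £414 billion: reserves −£414B, deposits −£414B.
Government account inflow £193 billion: reserves −£193B, deposits −£193B.
OMO purchase (from banks) £298 billion: reserves +£298B, deposits 0.
Totals: Δreserves = −£128B, Δdeposits = −£607B.
Δrequired reserves = 12% × −£607B = −£72.84B.
Δexcess reserves = Δreserves − Δrequired = −£128B − (−£72.84B) = -£55.16 billion.

-£55.16 billion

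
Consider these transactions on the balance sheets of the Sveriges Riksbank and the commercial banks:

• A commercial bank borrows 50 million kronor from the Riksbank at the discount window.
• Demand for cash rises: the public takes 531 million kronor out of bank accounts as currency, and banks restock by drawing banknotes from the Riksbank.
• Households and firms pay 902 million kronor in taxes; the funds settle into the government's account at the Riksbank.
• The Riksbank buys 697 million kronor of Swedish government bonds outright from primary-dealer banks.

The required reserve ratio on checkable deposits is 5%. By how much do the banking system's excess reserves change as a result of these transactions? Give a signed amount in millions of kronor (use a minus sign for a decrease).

-614.35 million

Discount-window loan 50 million kronor: reserves +50M, deposits 0.
Currency withdrawal 531 million kronor: reserves −531M, deposits −531M.
Government account inflow 902 million kronor: reserves −902M, deposits −902M.
OMO purchase (from banks) 697 million kronor: reserves +697M, deposits 0.
Totals: Δreserves = −686M, Δdeposits = −1433M.
Δrequired reserves = 5% × −1433M = −71.65M.
Δexcess reserves = Δreserves − Δrequired = −686M − (−71.65M) = -614.35 million.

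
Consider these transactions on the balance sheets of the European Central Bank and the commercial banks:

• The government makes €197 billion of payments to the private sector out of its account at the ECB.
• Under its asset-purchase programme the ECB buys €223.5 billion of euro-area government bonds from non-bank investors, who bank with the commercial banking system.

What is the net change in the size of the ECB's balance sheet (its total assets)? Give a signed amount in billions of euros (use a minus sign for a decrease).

ECB balance sheet:
  Assets:      Securities +€223.5B
  Liabilities: Bank reserves +€420.5B, Government deposits −€197B
Commercial banking system:
  Assets:      Reserves at CB +€420.5B
  Liabilities: Checkable deposits +€420.5B
Change in total ECB assets = +€223.5 billion.

+€223.5 billion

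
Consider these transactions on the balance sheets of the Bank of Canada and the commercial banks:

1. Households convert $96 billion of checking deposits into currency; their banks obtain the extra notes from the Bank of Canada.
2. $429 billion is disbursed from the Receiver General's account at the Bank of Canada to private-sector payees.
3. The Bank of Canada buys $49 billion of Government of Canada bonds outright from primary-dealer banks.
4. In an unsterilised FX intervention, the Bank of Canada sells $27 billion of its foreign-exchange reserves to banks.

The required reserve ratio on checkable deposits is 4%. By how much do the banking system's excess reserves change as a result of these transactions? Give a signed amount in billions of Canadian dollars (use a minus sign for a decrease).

Currency withdrawal $96 billion: reserves −$96B, deposits −$96B.
Government spending $429 billion: reserves +$429B, deposits +$429B.
OMO purchase (from banks) $49 billion: reserves +$49B, deposits 0.
FX sale $27 billion: reserves −$27B, deposits 0.
Totals: Δreserves = +$355B, Δdeposits = +$333B.
Δrequired reserves = 4% × +$333B = +$13.32B.
Δexcess reserves = Δreserves − Δrequired = +$355B − (+$13.32B) = +$341.68 billion.

+$341.68 billion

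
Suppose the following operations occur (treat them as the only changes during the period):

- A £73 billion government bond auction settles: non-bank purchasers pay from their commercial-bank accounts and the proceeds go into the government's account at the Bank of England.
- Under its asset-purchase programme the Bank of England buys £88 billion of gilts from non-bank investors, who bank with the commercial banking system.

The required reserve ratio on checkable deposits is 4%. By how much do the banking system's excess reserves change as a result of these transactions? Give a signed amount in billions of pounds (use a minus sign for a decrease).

+£14.4 billion

Government account inflow £73 billion: reserves −£73B, deposits −£73B.
Asset purchase (from non-banks) £88 billion: reserves +£88B, deposits +£88B.
Totals: Δreserves = +£15B, Δdeposits = +£15B.
Δrequired reserves = 4% × +£15B = +£0.6B.
Δexcess reserves = Δreserves − Δrequired = +£15B − (+£0.6B) = +£14.4 billion.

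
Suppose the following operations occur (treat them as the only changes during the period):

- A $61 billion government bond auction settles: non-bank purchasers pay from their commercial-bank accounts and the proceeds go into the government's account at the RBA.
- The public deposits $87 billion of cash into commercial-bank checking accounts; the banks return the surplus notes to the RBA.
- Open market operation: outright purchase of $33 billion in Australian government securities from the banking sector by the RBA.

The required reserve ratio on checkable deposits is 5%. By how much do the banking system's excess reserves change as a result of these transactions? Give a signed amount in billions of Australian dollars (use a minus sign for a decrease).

+$57.7 billion

Government account inflow $61 billion: reserves −$61B, deposits −$61B.
Currency deposit $87 billion: reserves +$87B, deposits +$87B.
OMO purchase (from banks) $33 billion: reserves +$33B, deposits 0.
Totals: Δreserves = +$59B, Δdeposits = +$26B.
Δrequired reserves = 5% × +$26B = +$1.3B.
Δexcess reserves = Δreserves − Δrequired = +$59B − (+$1.3B) = +$57.7 billion.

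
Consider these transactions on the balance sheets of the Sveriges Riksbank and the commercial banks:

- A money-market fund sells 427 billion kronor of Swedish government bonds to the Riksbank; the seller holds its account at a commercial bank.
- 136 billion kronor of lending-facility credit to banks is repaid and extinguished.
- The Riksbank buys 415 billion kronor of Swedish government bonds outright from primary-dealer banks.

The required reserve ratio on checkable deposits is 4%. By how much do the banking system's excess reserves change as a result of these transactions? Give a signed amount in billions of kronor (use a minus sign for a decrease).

+688.92 billion

Asset purchase (from non-banks) 427 billion kronor: reserves +427B, deposits +427B.
Discount-window repayment 136 billion kronor: reserves −136B, deposits 0.
OMO purchase (from banks) 415 billion kronor: reserves +415B, deposits 0.
Totals: Δreserves = +706B, Δdeposits = +427B.
Δrequired reserves = 4% × +427B = +17.08B.
Δexcess reserves = Δreserves − Δrequired = +706B − (+17.08B) = +688.92 billion.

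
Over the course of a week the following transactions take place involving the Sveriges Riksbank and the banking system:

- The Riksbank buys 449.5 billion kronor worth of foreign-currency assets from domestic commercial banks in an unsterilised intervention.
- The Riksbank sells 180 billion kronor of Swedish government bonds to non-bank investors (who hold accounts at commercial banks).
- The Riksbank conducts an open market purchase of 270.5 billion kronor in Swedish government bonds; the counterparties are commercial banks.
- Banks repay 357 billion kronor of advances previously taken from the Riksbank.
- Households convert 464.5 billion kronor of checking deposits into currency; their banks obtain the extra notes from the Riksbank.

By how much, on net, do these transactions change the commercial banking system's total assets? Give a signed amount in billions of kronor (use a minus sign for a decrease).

Riksbank balance sheet:
  Assets:      Securities +90.5B, Loans to banks −357B, Foreign assets +449.5B
  Liabilities: Bank reserves −281.5B, Currency in circulation +464.5B
Commercial banking system:
  Assets:      Reserves at CB −281.5B, Securities −270.5B, Foreign assets −449.5B
  Liabilities: Checkable deposits −644.5B, Borrowings from CB −357B
Change in total bank assets = -1001.5 billion.

-1001.5 billion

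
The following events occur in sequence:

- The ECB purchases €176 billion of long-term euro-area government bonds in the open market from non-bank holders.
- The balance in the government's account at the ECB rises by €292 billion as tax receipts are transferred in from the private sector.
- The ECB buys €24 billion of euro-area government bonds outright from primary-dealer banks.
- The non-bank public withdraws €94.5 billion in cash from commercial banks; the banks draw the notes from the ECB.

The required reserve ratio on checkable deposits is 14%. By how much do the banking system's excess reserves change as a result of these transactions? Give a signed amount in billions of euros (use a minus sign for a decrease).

Asset purchase (from non-banks) €176 billion: reserves +€176B, deposits +€176B.
Government account inflow €292 billion: reserves −€292B, deposits −€292B.
OMO purchase (from banks) €24 billion: reserves +€24B, deposits 0.
Currency withdrawal €94.5 billion: reserves −€94.5B, deposits −€94.5B.
Totals: Δreserves = −€186.5B, Δdeposits = −€210.5B.
Δrequired reserves = 14% × −€210.5B = −€29.47B.
Δexcess reserves = Δreserves − Δrequired = −€186.5B − (−€29.47B) = -€157.03 billion.

-€157.03 billion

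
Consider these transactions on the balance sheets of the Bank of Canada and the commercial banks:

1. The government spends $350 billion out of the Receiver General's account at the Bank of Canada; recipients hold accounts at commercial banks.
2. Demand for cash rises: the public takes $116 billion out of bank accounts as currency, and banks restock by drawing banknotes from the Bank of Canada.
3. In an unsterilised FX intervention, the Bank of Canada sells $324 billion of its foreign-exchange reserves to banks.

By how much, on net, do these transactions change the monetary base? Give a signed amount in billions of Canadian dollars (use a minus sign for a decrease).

+$26 billion

Government spending $350 billion: a non-base liability converts back to reserves → +$350B.
Currency withdrawal $116 billion: just a shift between currency and reserves — both are base money → 0.
FX sale $324 billion: Bank of Canada balance sheet contracts → −$324B.
Net: 350 + 0 − 324 = +$26 billion.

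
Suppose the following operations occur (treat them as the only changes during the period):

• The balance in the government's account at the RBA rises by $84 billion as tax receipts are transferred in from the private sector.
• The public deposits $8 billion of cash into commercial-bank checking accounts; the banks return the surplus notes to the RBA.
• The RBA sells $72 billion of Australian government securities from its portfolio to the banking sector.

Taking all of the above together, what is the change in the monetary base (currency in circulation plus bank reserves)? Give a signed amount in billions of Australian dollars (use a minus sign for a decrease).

-$156 billion

RBA balance sheet:
  Assets:      Securities −$72B
  Liabilities: Bank reserves −$148B, Currency in circulation −$8B, Government deposits +$84B
Commercial banking system:
  Assets:      Reserves at CB −$148B, Securities +$72B
  Liabilities: Checkable deposits −$76B
Monetary base = currency + reserves: −$8B + (−$148B) = -$156 billion.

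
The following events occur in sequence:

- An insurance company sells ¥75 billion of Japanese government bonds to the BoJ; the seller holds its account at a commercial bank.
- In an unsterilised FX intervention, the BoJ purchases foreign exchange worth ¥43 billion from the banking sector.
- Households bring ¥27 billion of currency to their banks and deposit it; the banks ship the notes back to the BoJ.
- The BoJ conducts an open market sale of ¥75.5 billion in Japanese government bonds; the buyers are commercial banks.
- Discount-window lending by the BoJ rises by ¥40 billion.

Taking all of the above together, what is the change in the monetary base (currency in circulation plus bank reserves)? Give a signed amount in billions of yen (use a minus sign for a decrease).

+¥82.5 billion

BoJ balance sheet:
  Assets:      Securities −¥0.5B, Loans to banks +¥40B, Foreign assets +¥43B
  Liabilities: Bank reserves +¥109.5B, Currency in circulation −¥27B
Commercial banking system:
  Assets:      Reserves at CB +¥109.5B, Securities +¥75.5B, Foreign assets −¥43B
  Liabilities: Checkable deposits +¥102B, Borrowings from CB +¥40B
Monetary base = currency + reserves: −¥27B + (+¥109.5B) = +¥82.5 billion.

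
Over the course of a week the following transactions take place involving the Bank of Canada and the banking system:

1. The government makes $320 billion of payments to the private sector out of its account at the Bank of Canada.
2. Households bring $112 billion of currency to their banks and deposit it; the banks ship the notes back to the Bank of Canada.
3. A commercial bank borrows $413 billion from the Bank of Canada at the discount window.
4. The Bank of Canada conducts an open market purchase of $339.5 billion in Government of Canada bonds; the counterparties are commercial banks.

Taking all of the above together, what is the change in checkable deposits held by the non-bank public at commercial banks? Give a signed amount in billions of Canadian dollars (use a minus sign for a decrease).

+$432 billion

Bank of Canada balance sheet:
  Assets:      Securities +$339.5B, Loans to banks +$413B
  Liabilities: Bank reserves +$1184.5B, Currency in circulation −$112B, Government deposits −$320B
Commercial banking system:
  Assets:      Reserves at CB +$1184.5B, Securities −$339.5B
  Liabilities: Checkable deposits +$432B, Borrowings from CB +$413B
So the change in checkable deposits held by the non-bank public at commercial banks is +$432 billion.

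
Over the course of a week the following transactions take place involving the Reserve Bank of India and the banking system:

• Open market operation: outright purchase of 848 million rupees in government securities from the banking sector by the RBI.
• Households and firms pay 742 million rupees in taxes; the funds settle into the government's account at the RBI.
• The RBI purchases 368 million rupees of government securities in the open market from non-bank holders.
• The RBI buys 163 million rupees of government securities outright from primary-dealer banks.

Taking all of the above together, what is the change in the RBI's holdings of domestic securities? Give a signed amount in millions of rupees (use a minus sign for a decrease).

+1379 million

OMO purchase (from banks) 848 million rupees: securities added to the RBI's portfolio → +848M.
Government account inflow 742 million rupees: the RBI's securities portfolio is untouched → 0.
Asset purchase (from non-banks) 368 million rupees: securities added to the RBI's portfolio → +368M.
OMO purchase (from banks) 163 million rupees: securities added to the RBI's portfolio → +163M.
Net: 848 + 0 + 368 + 163 = +1379 million.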